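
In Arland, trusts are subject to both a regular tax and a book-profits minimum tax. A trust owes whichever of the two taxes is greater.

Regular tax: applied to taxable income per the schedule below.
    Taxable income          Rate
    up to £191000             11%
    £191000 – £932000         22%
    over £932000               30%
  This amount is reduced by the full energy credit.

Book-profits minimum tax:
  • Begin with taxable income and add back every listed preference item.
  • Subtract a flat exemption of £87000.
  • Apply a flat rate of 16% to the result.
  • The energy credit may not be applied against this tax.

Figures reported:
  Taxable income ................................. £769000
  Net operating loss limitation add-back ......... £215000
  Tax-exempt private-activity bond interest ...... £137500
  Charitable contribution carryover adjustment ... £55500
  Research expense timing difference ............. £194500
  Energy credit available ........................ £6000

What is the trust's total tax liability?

Regular tax:
  £191000 × 11% = £21010
  £578000 × 22% = £127160
  → £148170
  Less energy credit £6000 → £142170

Book-profits minimum tax:
  Adjusted income: £769000 + £215000 + £137500 + £55500 + £194500 = £1371500
  Less exemption £87000 → base £1284500
  £1284500 × 16% = £205520

£205520 > £142170, so the book-profits minimum tax is the binding amount.

£205520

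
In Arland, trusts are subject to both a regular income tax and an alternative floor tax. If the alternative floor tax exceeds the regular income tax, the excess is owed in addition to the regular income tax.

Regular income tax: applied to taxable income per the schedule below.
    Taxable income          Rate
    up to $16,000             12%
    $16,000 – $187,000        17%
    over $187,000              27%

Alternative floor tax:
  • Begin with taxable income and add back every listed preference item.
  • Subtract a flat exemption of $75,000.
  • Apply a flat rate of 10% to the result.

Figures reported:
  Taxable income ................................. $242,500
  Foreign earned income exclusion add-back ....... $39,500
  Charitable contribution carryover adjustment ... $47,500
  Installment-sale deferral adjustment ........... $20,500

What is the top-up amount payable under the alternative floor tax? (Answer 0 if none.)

$0

Alternative floor tax:
  Adjusted income: $242,500 + $39,500 + $47,500 + $20,500 = $350,000
  Less exemption $75,000 → base $275,000
  $275,000 × 10% = $27,500

Regular income tax:
  $16,000 × 12% = $1,920
  $171,000 × 17% = $29,070
  $55,500 × 27% = $14,985
  → $45,975

$27,500 ≤ $45,975, so no add-on is due.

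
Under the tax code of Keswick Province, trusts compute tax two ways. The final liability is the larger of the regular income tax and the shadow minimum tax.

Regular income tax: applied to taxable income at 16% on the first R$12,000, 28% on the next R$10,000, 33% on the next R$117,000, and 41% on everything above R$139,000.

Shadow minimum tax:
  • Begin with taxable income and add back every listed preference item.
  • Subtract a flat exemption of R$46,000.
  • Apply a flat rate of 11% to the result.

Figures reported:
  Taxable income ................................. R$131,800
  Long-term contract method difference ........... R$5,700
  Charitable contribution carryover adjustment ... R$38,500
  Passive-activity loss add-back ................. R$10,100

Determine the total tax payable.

Shadow minimum tax:
  Adjusted income: R$131,800 + R$5,700 + R$38,500 + R$10,100 = R$186,100
  Less exemption R$46,000 → base R$140,100
  R$140,100 × 11% = R$15,411

Regular income tax:
  R$12,000 × 16% = R$1,920
  R$10,000 × 28% = R$2,800
  R$109,800 × 33% = R$36,234
  → R$40,954

R$40,954 > R$15,411, so the regular income tax governs.

R$40,954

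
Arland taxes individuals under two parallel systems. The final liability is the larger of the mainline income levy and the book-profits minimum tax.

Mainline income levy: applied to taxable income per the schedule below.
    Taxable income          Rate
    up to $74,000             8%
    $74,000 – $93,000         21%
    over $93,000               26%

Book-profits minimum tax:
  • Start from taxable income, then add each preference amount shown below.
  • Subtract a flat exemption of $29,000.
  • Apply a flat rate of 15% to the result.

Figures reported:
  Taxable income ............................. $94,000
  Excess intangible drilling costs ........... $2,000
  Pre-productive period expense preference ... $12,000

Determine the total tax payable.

$11,850

Book-profits minimum tax:
  Adjusted income: $94,000 + $2,000 + $12,000 = $108,000
  Less exemption $29,000 → base $79,000
  $79,000 × 15% = $11,850

Mainline income levy:
  $74,000 × 8% = $5,920
  $19,000 × 21% = $3,990
  $1,000 × 26% = $260
  → $10,170

$11,850 > $10,170, so the book-profits minimum tax is the binding amount.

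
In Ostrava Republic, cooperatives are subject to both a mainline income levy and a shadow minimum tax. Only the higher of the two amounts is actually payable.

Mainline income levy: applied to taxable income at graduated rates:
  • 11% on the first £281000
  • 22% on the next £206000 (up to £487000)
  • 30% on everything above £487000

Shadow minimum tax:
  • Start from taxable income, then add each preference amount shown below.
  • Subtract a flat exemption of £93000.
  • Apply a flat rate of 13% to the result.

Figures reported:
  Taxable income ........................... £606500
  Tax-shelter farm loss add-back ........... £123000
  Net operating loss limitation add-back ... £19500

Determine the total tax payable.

Mainline income levy:
  £281000 × 11% = £30910
  £206000 × 22% = £45320
  £119500 × 30% = £35850
  → £112080

Shadow minimum tax:
  Adjusted income: £606500 + £123000 + £19500 = £749000
  Less exemption £93000 → base £656000
  £656000 × 13% = £85280

£112080 > £85280, so the mainline income levy governs.

£112080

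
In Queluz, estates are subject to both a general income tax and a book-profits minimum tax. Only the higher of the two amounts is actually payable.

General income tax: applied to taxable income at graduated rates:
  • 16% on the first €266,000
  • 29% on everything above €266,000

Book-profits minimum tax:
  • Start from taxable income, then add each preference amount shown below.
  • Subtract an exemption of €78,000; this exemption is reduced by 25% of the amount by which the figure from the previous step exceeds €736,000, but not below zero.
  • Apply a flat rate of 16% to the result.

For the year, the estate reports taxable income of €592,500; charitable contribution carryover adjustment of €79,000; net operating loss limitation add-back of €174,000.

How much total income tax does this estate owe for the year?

General income tax:
  €266,000 × 16% = €42,560
  €326,500 × 29% = €94,685
  → €137,245

Book-profits minimum tax:
  Adjusted income: €592,500 + €79,000 + €174,000 = €845,500
  Exemption: €78,000 − 25% × (€845,500 − €736,000) = €78,000 − €27,375 = €50,625
  Base: €845,500 − €50,625 = €794,875
  €794,875 × 16% = €127,180

€137,245 > €127,180, so the general income tax governs.

€137,245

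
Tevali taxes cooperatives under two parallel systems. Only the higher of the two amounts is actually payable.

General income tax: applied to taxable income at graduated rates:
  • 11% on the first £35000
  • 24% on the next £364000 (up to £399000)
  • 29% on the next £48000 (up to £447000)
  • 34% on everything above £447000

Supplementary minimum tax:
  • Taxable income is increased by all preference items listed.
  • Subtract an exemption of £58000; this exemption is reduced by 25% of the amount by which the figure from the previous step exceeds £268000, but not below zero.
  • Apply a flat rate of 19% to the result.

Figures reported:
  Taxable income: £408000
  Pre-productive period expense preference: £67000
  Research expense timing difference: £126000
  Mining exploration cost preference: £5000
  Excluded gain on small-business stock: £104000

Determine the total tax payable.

General income tax:
  £35000 × 11% = £3850
  £364000 × 24% = £87360
  £9000 × 29% = £2610
  → £93820

Supplementary minimum tax:
  Adjusted income: £408000 + £67000 + £126000 + £5000 + £104000 = £710000
  Exemption: 25% × (£710000 − £268000) = £110500 ≥ £58000, so the exemption is fully phased out
  Base: £710000 − £0 = £710000
  £710000 × 19% = £134900

£134900 > £93820, so the supplementary minimum tax is the binding amount.

£134900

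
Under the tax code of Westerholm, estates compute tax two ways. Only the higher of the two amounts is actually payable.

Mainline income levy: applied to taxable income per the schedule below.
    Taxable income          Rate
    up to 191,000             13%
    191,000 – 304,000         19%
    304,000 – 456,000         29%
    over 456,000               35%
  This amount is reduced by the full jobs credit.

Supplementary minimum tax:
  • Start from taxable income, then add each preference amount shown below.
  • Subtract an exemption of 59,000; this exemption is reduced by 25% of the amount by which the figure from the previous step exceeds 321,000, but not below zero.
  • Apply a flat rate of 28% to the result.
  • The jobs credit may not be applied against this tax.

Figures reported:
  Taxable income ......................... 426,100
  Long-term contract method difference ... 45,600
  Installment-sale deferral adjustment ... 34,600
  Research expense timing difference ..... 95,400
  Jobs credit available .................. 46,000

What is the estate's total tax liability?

168,476

Supplementary minimum tax:
  Adjusted income: 426,100 + 45,600 + 34,600 + 95,400 = 601,700
  Exemption: 25% × (601,700 − 321,000) = 70,175 ≥ 59,000, so the exemption is fully phased out
  Base: 601,700 − 0 = 601,700
  601,700 × 28% = 168,476

Mainline income levy:
  191,000 × 13% = 24,830
  113,000 × 19% = 21,470
  122,100 × 29% = 35,409
  → 81,709
  Less jobs credit 46,000 → 35,709

168,476 > 35,709, so the supplementary minimum tax is the binding amount.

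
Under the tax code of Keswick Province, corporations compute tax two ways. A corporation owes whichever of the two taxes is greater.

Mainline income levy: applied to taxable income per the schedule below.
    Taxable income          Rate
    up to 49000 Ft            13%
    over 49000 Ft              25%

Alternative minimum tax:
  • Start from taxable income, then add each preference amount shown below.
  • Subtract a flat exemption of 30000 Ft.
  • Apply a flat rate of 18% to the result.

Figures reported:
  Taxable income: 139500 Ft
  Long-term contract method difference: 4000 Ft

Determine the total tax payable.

Alternative minimum tax:
  Adjusted income: 139500 Ft + 4000 Ft = 143500 Ft
  Less exemption 30000 Ft → base 113500 Ft
  113500 Ft × 18% = 20430 Ft

Mainline income levy:
  49000 Ft × 13% = 6370 Ft
  90500 Ft × 25% = 22625 Ft
  → 28995 Ft

28995 Ft > 20430 Ft, so the mainline income levy governs.

28995 Ft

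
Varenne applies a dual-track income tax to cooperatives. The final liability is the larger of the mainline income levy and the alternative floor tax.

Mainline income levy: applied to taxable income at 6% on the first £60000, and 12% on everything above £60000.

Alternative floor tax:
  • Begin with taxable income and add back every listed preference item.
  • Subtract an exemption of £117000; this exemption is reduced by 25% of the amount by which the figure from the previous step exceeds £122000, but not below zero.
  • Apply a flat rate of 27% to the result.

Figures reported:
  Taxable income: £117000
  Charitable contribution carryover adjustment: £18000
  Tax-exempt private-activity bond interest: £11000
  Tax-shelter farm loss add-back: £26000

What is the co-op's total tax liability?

Mainline income levy:
  £60000 × 6% = £3600
  £57000 × 12% = £6840
  → £10440

Alternative floor tax:
  Adjusted income: £117000 + £18000 + £11000 + £26000 = £172000
  Exemption: £117000 − 25% × (£172000 − £122000) = £117000 − £12500 = £104500
  Base: £172000 − £104500 = £67500
  £67500 × 27% = £18225

£18225 > £10440, so the alternative floor tax is the binding amount.

£18225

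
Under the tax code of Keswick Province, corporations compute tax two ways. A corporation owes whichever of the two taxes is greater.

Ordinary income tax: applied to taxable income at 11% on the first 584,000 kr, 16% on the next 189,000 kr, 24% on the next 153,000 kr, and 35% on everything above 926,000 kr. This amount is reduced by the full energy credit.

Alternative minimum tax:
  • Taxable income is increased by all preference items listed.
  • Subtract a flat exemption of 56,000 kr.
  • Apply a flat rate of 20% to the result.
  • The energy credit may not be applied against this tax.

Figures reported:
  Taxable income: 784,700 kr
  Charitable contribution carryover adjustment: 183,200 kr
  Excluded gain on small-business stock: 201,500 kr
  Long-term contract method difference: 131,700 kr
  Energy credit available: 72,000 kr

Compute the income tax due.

249,020 kr

Ordinary income tax:
  584,000 kr × 11% = 64,240 kr
  189,000 kr × 16% = 30,240 kr
  11,700 kr × 24% = 2,808 kr
  → 97,288 kr
  Less energy credit 72,000 kr → 25,288 kr

Alternative minimum tax:
  Adjusted income: 784,700 kr + 183,200 kr + 201,500 kr + 131,700 kr = 1,301,100 kr
  Less exemption 56,000 kr → base 1,245,100 kr
  1,245,100 kr × 20% = 249,020 kr

249,020 kr > 25,288 kr, so the alternative minimum tax is the binding amount.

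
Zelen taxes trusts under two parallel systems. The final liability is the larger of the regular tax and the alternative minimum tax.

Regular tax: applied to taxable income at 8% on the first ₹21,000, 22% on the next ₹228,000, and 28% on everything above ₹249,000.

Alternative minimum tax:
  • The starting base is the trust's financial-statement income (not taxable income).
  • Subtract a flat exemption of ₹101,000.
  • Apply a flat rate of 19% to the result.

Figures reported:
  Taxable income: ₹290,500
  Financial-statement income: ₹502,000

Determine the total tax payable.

Alternative minimum tax:
  Base (financial-statement income): ₹502,000
  Less exemption ₹101,000 → base ₹401,000
  ₹401,000 × 19% = ₹76,190

Regular tax:
  ₹21,000 × 8% = ₹1,680
  ₹228,000 × 22% = ₹50,160
  ₹41,500 × 28% = ₹11,620
  → ₹63,460

₹76,190 > ₹63,460, so the alternative minimum tax is the binding amount.

₹76,190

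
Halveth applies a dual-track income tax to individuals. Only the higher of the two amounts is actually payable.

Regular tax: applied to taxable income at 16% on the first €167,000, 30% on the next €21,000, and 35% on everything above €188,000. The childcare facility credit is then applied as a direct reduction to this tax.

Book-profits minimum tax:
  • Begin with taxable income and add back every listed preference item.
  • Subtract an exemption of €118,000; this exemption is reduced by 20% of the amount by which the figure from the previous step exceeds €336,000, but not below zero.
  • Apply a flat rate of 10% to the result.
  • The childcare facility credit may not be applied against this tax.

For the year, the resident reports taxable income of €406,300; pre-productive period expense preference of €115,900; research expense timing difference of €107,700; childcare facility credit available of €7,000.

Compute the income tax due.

Regular tax:
  €167,000 × 16% = €26,720
  €21,000 × 30% = €6,300
  €218,300 × 35% = €76,405
  → €109,425
  Less childcare facility credit €7,000 → €102,425

Book-profits minimum tax:
  Adjusted income: €406,300 + €115,900 + €107,700 = €629,900
  Exemption: €118,000 − 20% × (€629,900 − €336,000) = €118,000 − €58,780 = €59,220
  Base: €629,900 − €59,220 = €570,680
  €570,680 × 10% = €57,068

€102,425 > €57,068, so the regular tax governs.

€102,425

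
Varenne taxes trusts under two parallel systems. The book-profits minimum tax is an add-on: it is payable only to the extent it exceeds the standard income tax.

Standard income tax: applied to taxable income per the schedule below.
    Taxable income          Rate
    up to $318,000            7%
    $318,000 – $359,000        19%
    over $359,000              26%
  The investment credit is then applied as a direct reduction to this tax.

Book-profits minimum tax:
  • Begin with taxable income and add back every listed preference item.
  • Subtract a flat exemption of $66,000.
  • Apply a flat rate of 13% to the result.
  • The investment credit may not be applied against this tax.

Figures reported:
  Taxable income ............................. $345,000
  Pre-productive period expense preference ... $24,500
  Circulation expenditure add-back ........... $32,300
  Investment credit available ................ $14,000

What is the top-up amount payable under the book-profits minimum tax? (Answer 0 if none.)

Book-profits minimum tax:
  Adjusted income: $345,000 + $24,500 + $32,300 = $401,800
  Less exemption $66,000 → base $335,800
  $335,800 × 13% = $43,654

Standard income tax:
  $318,000 × 7% = $22,260
  $27,000 × 19% = $5,130
  → $27,390
  Less investment credit $14,000 → $13,390

Excess of book-profits minimum tax over standard income tax: $43,654 − $13,390 = $30,264.

$30,264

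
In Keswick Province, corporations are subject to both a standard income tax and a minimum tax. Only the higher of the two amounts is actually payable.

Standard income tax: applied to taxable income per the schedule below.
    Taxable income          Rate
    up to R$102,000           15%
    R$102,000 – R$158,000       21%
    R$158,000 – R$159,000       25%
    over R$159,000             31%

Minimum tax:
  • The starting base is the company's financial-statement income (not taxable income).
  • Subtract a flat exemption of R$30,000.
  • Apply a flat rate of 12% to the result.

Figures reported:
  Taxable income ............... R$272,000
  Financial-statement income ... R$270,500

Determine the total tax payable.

R$62,340

Standard income tax:
  R$102,000 × 15% = R$15,300
  R$56,000 × 21% = R$11,760
  R$1,000 × 25% = R$250
  R$113,000 × 31% = R$35,030
  → R$62,340

Minimum tax:
  Base (financial-statement income): R$270,500
  Less exemption R$30,000 → base R$240,500
  R$240,500 × 12% = R$28,860

R$62,340 > R$28,860, so the standard income tax governs.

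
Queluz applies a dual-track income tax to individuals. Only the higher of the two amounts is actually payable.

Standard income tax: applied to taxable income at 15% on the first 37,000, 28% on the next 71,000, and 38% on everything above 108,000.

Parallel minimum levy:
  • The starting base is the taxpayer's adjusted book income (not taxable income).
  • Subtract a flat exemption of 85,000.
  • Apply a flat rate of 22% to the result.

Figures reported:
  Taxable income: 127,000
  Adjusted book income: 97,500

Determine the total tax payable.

Standard income tax:
  37,000 × 15% = 5,550
  71,000 × 28% = 19,880
  19,000 × 38% = 7,220
  → 32,650

Parallel minimum levy:
  Base (adjusted book income): 97,500
  Less exemption 85,000 → base 12,500
  12,500 × 22% = 2,750

32,650 > 2,750, so the standard income tax governs.

32,650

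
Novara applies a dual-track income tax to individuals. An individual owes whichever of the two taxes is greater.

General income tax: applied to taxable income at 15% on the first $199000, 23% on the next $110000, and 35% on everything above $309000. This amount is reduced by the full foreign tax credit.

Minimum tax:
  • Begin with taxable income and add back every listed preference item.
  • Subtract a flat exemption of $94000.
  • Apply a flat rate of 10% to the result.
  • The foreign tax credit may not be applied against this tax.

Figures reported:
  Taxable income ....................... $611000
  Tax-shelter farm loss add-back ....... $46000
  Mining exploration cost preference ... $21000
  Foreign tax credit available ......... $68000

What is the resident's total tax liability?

General income tax:
  $199000 × 15% = $29850
  $110000 × 23% = $25300
  $302000 × 35% = $105700
  → $160850
  Less foreign tax credit $68000 → $92850

Minimum tax:
  Adjusted income: $611000 + $46000 + $21000 = $678000
  Less exemption $94000 → base $584000
  $584000 × 10% = $58400

$92850 > $58400, so the general income tax governs.

$92850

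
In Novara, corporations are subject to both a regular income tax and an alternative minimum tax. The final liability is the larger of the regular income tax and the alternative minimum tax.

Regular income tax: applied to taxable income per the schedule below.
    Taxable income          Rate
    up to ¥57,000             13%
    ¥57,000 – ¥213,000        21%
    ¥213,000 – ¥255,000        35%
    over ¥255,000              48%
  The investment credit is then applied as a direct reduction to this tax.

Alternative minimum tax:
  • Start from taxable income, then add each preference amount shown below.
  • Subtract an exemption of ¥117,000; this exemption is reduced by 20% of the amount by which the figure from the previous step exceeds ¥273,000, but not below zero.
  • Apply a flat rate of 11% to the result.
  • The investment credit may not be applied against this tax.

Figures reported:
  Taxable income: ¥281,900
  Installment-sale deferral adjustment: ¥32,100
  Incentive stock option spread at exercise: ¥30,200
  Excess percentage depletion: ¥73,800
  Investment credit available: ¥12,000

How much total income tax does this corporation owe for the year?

Alternative minimum tax:
  Adjusted income: ¥281,900 + ¥32,100 + ¥30,200 + ¥73,800 = ¥418,000
  Exemption: ¥117,000 − 20% × (¥418,000 − ¥273,000) = ¥117,000 − ¥29,000 = ¥88,000
  Base: ¥418,000 − ¥88,000 = ¥330,000
  ¥330,000 × 11% = ¥36,300

Regular income tax:
  ¥57,000 × 13% = ¥7,410
  ¥156,000 × 21% = ¥32,760
  ¥42,000 × 35% = ¥14,700
  ¥26,900 × 48% = ¥12,912
  → ¥67,782
  Less investment credit ¥12,000 → ¥55,782

¥55,782 > ¥36,300, so the regular income tax governs.

¥55,782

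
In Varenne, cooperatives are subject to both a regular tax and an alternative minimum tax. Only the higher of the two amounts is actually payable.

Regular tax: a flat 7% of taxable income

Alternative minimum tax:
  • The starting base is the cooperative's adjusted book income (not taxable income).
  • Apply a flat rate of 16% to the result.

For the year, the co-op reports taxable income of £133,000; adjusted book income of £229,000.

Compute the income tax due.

Regular tax:
  £133,000 × 7% = £9,310

Alternative minimum tax:
  Base (adjusted book income): £229,000
  £229,000 × 16% = £36,640

£36,640 > £9,310, so the alternative minimum tax is the binding amount.

£36,640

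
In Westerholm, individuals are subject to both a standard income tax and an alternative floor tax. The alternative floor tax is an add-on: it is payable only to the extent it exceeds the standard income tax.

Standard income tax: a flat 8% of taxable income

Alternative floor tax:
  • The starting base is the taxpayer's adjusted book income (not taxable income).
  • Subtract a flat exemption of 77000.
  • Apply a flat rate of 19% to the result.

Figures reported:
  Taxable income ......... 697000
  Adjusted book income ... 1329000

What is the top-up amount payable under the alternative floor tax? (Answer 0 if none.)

182120

Standard income tax:
  697000 × 8% = 55760

Alternative floor tax:
  Base (adjusted book income): 1329000
  Less exemption 77000 → base 1252000
  1252000 × 19% = 237880

Excess of alternative floor tax over standard income tax: 237880 − 55760 = 182120.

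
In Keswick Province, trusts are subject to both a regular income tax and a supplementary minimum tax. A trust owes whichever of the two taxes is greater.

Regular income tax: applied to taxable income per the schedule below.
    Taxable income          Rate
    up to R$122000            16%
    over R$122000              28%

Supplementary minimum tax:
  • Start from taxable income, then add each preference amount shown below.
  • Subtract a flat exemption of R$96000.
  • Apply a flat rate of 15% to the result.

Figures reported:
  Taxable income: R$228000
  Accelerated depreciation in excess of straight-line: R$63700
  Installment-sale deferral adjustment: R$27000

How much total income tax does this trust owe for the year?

Regular income tax:
  R$122000 × 16% = R$19520
  R$106000 × 28% = R$29680
  → R$49200

Supplementary minimum tax:
  Adjusted income: R$228000 + R$63700 + R$27000 = R$318700
  Less exemption R$96000 → base R$222700
  R$222700 × 15% = R$33405

R$49200 > R$33405, so the regular income tax governs.

R$49200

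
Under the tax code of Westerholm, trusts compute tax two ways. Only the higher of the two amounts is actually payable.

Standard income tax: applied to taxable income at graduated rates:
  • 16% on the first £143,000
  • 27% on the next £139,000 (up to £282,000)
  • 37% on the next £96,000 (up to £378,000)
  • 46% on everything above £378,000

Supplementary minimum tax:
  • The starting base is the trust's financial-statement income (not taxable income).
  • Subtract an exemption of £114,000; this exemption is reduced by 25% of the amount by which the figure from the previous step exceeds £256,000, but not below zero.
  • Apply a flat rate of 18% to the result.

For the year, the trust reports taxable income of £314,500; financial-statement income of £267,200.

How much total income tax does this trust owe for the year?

£72,435

Supplementary minimum tax:
  Base (financial-statement income): £267,200
  Exemption: £114,000 − 25% × (£267,200 − £256,000) = £114,000 − £2,800 = £111,200
  Base: £267,200 − £111,200 = £156,000
  £156,000 × 18% = £28,080

Standard income tax:
  £143,000 × 16% = £22,880
  £139,000 × 27% = £37,530
  £32,500 × 37% = £12,025
  → £72,435

£72,435 > £28,080, so the standard income tax governs.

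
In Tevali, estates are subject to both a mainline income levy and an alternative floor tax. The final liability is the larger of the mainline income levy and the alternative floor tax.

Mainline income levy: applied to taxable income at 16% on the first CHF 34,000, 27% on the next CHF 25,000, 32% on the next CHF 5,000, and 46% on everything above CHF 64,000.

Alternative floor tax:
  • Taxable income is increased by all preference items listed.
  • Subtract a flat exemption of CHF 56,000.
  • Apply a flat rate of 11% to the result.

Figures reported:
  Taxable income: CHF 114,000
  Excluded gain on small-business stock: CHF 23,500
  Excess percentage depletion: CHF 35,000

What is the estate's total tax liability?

Alternative floor tax:
  Adjusted income: CHF 114,000 + CHF 23,500 + CHF 35,000 = CHF 172,500
  Less exemption CHF 56,000 → base CHF 116,500
  CHF 116,500 × 11% = CHF 12,815

Mainline income levy:
  CHF 34,000 × 16% = CHF 5,440
  CHF 25,000 × 27% = CHF 6,750
  CHF 5,000 × 32% = CHF 1,600
  CHF 50,000 × 46% = CHF 23,000
  → CHF 36,790

CHF 36,790 > CHF 12,815, so the mainline income levy governs.

CHF 36,790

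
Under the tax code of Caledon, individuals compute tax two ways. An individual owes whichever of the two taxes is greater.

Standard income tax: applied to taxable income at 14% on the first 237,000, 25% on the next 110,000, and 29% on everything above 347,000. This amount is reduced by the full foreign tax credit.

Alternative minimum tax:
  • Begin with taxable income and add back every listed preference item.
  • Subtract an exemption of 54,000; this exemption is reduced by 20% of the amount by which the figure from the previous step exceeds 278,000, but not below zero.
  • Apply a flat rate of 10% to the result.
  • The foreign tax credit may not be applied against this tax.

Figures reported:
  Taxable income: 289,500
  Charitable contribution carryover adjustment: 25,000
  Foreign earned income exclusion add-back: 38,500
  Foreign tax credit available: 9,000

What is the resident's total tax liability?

37,305

Standard income tax:
  237,000 × 14% = 33,180
  52,500 × 25% = 13,125
  → 46,305
  Less foreign tax credit 9,000 → 37,305

Alternative minimum tax:
  Adjusted income: 289,500 + 25,000 + 38,500 = 353,000
  Exemption: 54,000 − 20% × (353,000 − 278,000) = 54,000 − 15,000 = 39,000
  Base: 353,000 − 39,000 = 314,000
  314,000 × 10% = 31,400

37,305 > 31,400, so the standard income tax governs.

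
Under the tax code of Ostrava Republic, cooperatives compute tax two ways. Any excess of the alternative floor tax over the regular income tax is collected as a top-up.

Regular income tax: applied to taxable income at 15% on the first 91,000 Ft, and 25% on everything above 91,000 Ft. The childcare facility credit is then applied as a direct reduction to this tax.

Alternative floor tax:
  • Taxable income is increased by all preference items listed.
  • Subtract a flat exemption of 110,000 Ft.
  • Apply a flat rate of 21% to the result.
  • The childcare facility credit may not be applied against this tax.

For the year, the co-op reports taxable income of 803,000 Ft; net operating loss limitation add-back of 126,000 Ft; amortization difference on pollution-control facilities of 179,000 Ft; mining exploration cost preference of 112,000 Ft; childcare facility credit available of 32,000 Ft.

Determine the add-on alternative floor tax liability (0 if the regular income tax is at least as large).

73,450 Ft

Alternative floor tax:
  Adjusted income: 803,000 Ft + 126,000 Ft + 179,000 Ft + 112,000 Ft = 1,220,000 Ft
  Less exemption 110,000 Ft → base 1,110,000 Ft
  1,110,000 Ft × 21% = 233,100 Ft

Regular income tax:
  91,000 Ft × 15% = 13,650 Ft
  712,000 Ft × 25% = 178,000 Ft
  → 191,650 Ft
  Less childcare facility credit 32,000 Ft → 159,650 Ft

Excess of alternative floor tax over regular income tax: 233,100 Ft − 159,650 Ft = 73,450 Ft.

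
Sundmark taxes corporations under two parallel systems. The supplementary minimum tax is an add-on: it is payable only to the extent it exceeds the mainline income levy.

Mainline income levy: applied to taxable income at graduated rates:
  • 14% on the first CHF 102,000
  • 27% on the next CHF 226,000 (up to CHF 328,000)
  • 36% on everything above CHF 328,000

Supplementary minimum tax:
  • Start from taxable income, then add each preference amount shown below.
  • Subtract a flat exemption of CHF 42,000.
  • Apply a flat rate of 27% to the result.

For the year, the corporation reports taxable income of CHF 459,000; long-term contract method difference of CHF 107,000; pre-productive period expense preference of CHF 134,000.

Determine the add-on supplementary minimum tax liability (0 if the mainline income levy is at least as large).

CHF 55,200

Mainline income levy:
  CHF 102,000 × 14% = CHF 14,280
  CHF 226,000 × 27% = CHF 61,020
  CHF 131,000 × 36% = CHF 47,160
  → CHF 122,460

Supplementary minimum tax:
  Adjusted income: CHF 459,000 + CHF 107,000 + CHF 134,000 = CHF 700,000
  Less exemption CHF 42,000 → base CHF 658,000
  CHF 658,000 × 27% = CHF 177,660

Excess of supplementary minimum tax over mainline income levy: CHF 177,660 − CHF 122,460 = CHF 55,200.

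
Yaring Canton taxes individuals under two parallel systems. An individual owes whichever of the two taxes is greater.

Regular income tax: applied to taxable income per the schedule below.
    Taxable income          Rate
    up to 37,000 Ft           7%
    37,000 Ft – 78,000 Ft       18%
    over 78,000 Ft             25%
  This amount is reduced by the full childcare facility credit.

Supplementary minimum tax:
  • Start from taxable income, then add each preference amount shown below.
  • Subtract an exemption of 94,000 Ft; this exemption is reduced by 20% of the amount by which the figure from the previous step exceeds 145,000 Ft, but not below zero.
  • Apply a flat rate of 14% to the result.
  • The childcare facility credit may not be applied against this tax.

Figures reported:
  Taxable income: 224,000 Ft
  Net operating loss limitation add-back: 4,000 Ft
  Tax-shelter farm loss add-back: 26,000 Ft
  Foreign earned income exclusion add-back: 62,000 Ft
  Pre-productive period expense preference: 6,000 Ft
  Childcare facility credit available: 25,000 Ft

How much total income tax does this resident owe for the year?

Supplementary minimum tax:
  Adjusted income: 224,000 Ft + 4,000 Ft + 26,000 Ft + 62,000 Ft + 6,000 Ft = 322,000 Ft
  Exemption: 94,000 Ft − 20% × (322,000 Ft − 145,000 Ft) = 94,000 Ft − 35,400 Ft = 58,600 Ft
  Base: 322,000 Ft − 58,600 Ft = 263,400 Ft
  263,400 Ft × 14% = 36,876 Ft

Regular income tax:
  37,000 Ft × 7% = 2,590 Ft
  41,000 Ft × 18% = 7,380 Ft
  146,000 Ft × 25% = 36,500 Ft
  → 46,470 Ft
  Less childcare facility credit 25,000 Ft → 21,470 Ft

36,876 Ft > 21,470 Ft, so the supplementary minimum tax is the binding amount.

36,876 Ft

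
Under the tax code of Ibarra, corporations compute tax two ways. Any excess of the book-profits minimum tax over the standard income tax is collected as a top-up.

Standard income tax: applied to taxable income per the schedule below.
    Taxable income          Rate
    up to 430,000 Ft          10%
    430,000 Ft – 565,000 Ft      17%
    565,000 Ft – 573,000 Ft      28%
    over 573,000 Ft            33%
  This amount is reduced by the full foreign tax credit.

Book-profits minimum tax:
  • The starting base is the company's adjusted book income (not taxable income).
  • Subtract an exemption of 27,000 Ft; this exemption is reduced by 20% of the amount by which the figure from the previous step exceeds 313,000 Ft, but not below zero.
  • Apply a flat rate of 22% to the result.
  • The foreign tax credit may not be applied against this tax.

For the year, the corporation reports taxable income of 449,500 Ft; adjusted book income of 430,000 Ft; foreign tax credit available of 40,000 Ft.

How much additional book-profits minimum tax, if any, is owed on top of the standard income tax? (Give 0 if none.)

Standard income tax:
  430,000 Ft × 10% = 43,000 Ft
  19,500 Ft × 17% = 3,315 Ft
  → 46,315 Ft
  Less foreign tax credit 40,000 Ft → 6,315 Ft

Book-profits minimum tax:
  Base (adjusted book income): 430,000 Ft
  Exemption: 27,000 Ft − 20% × (430,000 Ft − 313,000 Ft) = 27,000 Ft − 23,400 Ft = 3,600 Ft
  Base: 430,000 Ft − 3,600 Ft = 426,400 Ft
  426,400 Ft × 22% = 93,808 Ft

Excess of book-profits minimum tax over standard income tax: 93,808 Ft − 6,315 Ft = 87,493 Ft.

87,493 Ft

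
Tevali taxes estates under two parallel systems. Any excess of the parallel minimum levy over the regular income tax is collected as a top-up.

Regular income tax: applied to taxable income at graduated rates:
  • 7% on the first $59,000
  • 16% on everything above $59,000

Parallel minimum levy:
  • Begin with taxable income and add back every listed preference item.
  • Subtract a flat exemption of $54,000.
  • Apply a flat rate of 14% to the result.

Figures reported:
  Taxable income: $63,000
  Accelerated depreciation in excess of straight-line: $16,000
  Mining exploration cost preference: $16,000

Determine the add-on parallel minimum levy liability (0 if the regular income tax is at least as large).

$970

Regular income tax:
  $59,000 × 7% = $4,130
  $4,000 × 16% = $640
  → $4,770

Parallel minimum levy:
  Adjusted income: $63,000 + $16,000 + $16,000 = $95,000
  Less exemption $54,000 → base $41,000
  $41,000 × 14% = $5,740

Excess of parallel minimum levy over regular income tax: $5,740 − $4,770 = $970.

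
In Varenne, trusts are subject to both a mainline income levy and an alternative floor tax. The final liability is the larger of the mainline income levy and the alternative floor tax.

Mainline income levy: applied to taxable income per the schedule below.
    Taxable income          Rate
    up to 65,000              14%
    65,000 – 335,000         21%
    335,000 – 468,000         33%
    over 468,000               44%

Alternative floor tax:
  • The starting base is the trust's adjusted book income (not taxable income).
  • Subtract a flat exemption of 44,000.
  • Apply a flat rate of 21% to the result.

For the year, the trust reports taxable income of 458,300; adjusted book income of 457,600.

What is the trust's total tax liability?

Mainline income levy:
  65,000 × 14% = 9,100
  270,000 × 21% = 56,700
  123,300 × 33% = 40,689
  → 106,489

Alternative floor tax:
  Base (adjusted book income): 457,600
  Less exemption 44,000 → base 413,600
  413,600 × 21% = 86,856

106,489 > 86,856, so the mainline income levy governs.

106,489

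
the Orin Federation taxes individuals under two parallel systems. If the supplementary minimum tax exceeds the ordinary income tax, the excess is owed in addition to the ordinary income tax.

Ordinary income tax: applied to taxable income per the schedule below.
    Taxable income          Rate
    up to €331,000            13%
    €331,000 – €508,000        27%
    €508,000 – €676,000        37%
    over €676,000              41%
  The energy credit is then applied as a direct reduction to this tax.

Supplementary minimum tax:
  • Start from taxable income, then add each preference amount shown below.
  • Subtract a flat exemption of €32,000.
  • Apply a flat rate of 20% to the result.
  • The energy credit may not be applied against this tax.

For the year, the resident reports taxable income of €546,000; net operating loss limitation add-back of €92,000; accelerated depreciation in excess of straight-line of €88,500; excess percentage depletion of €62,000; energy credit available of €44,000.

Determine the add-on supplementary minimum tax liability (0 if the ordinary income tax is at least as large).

€90,420

Ordinary income tax:
  €331,000 × 13% = €43,030
  €177,000 × 27% = €47,790
  €38,000 × 37% = €14,060
  → €104,880
  Less energy credit €44,000 → €60,880

Supplementary minimum tax:
  Adjusted income: €546,000 + €92,000 + €88,500 + €62,000 = €788,500
  Less exemption €32,000 → base €756,500
  €756,500 × 20% = €151,300

Excess of supplementary minimum tax over ordinary income tax: €151,300 − €60,880 = €90,420.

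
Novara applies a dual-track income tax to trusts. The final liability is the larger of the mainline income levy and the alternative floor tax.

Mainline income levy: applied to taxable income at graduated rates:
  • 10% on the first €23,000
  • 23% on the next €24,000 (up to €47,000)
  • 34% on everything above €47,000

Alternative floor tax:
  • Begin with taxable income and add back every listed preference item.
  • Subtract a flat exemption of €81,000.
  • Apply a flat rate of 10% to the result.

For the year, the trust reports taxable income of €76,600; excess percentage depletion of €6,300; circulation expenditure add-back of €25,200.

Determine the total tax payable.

€17,884

Alternative floor tax:
  Adjusted income: €76,600 + €6,300 + €25,200 = €108,100
  Less exemption €81,000 → base €27,100
  €27,100 × 10% = €2,710

Mainline income levy:
  €23,000 × 10% = €2,300
  €24,000 × 23% = €5,520
  €29,600 × 34% = €10,064
  → €17,884

€17,884 > €2,710, so the mainline income levy governs.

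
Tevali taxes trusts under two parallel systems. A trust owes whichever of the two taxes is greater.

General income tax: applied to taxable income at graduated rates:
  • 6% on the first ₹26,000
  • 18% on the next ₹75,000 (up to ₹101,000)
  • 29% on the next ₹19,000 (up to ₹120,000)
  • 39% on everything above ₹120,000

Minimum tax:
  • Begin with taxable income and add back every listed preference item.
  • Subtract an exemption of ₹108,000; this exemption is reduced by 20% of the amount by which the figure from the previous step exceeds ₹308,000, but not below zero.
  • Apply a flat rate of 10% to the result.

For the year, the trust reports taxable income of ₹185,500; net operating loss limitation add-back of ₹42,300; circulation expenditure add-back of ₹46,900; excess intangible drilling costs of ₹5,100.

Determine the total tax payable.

Minimum tax:
  Adjusted income: ₹185,500 + ₹42,300 + ₹46,900 + ₹5,100 = ₹279,800
  Exemption: ₹279,800 ≤ ₹308,000, so full ₹108,000 applies
  Base: ₹279,800 − ₹108,000 = ₹171,800
  ₹171,800 × 10% = ₹17,180

General income tax:
  ₹26,000 × 6% = ₹1,560
  ₹75,000 × 18% = ₹13,500
  ₹19,000 × 29% = ₹5,510
  ₹65,500 × 39% = ₹25,545
  → ₹46,115

₹46,115 > ₹17,180, so the general income tax governs.

₹46,115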